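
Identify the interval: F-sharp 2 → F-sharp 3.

P8

F to F is the same letter name, plus an octave: an octave.
Counting semitones, F#2→F#3 is 12, which is the perfect octave.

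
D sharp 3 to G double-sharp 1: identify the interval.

Descending from D#3 to G##1 is the same interval as ascending G##1 to D#3.
G to D spans five letter names (G-A-B-C-D), plus an octave — that makes it a twelfth of some quality.
G##1 to D#3 spans 18 semitones — one semitone narrower than the perfect twelfth (19) — giving a diminished twelfth.
(Equivalently, a compound diminished fifth: a diminished fifth plus an octave.)

d12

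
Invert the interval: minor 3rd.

Interval numbers invert to sum to nine: 3 + 6 = 9, so a third inverts to a sixth.
The quality also flips — minor becomes major — giving a major sixth.

major 6th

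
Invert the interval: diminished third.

Inverted interval numbers add to nine, so a third pairs with a sixth (3 + 6 = 9).
And diminished becomes augmented under inversion, so we get an augmented sixth.

A6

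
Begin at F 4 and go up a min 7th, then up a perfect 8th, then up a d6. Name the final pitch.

A minor seventh up from F4 is Eb5.
Eb5 up a perfect octave → Eb6 (12 semitones).
Eb6 up a diminished sixth → Cbb7 (7 semitones).

C double-flat 7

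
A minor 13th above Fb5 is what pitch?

Dbb7

Six letters up from F (plus an octave) reaches D.
A minor thirteenth spans 20 semitones, so from Fb5 the target pitch is Dbb7.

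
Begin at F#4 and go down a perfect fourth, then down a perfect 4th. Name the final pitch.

A perfect fourth down from F#4 is C#4.
Down a perfect fourth from C#4: G#3 (5 semitones down).

G#3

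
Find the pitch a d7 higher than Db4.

Seven letter names up from D: C.
A diminished seventh is 9 semitones; 9 semitones up from Db4 gives Cbb5.

Cbb5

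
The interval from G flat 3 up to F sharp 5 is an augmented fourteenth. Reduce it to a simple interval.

Subtracting seven from the interval number removes an octave: 14 − 7 = 7.
That makes an augmented fourteenth a compound augmented seventh — an octave plus an augmented seventh.

A7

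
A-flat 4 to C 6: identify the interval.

A to C spans three letter names (A-B-C), plus an octave, so the interval is some kind of tenth.
Ab4 to C6 is 16 semitones, matching the major tenth exactly, so the quality is major.
(Equivalently, a compound major third: a major third plus an octave.)

major 10th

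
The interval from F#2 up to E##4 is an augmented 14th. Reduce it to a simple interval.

Subtracting seven from the interval number removes an octave: 14 − 7 = 7.
That makes an augmented fourteenth a compound augmented seventh — an octave plus an augmented seventh.

A7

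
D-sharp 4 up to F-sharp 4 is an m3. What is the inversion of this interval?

major 6th

The rule of nine gives the new number: 9 − 3 = 6, so a third becomes a sixth.
And minor becomes major under inversion, so we get a major sixth.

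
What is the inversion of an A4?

Interval numbers invert to sum to nine: 4 + 5 = 9, so a fourth inverts to a fifth.
The quality also flips — augmented becomes diminished — giving a diminished fifth.

d5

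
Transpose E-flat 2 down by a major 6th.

The sixth takes the letter from E down to G.
Moving 9 semitones down from Eb2 (the size of a major sixth) reaches Gb1.

G-flat 1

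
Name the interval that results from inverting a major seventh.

Interval numbers invert to sum to nine: 7 + 2 = 9, so a seventh inverts to a second.
The quality also flips — major becomes minor — giving a minor second.

m2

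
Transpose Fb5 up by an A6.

The sixth takes the letter from F up to D.
An augmented sixth is 10 semitones; 10 semitones up from Fb5 gives D6.

D6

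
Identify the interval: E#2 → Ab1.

Descending from E#2 to Ab1 is the same interval as ascending Ab1 to E#2.
A to E spans five letter names (A-B-C-D-E): a fifth.
The perfect fifth is 7 semitones; here we have 9, two semitones wider: doubly augmented.

doubly augmented 5th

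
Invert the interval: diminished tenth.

augmented sixth

First reduce the compound diminished tenth to its simple form, a diminished third.
Inverted interval numbers add to nine, so a third pairs with a sixth (3 + 6 = 9).
The quality also flips — diminished becomes augmented — giving an augmented sixth.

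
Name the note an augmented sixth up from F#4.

D##5

The sixth takes the letter from F up to D.
Moving 10 semitones up from F#4 (the size of an augmented sixth) reaches D##5.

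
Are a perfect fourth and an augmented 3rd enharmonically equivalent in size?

Yes

A perfect fourth spans 5 semitones, and an augmented third also spans 5 semitones — they're enharmonic.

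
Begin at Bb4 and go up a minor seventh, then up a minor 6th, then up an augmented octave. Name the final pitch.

F7

Up a minor seventh from Bb4: Ab5 (10 semitones up).
Up a minor sixth from Ab5: Fb6 (8 semitones up).
An augmented octave up from Fb6 is F7.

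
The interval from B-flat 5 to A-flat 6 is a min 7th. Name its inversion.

Inverted interval numbers add to nine, so a seventh pairs with a second (7 + 2 = 9).
Quality inverts too: minor becomes major. That makes the inversion a major second.

major second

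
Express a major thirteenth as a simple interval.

M6

Each octave removed subtracts seven from the number: 13 − 7 = 6.
That makes a major thirteenth a compound major sixth — an octave plus a major sixth.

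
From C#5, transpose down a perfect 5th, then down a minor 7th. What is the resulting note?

G#3

Down a perfect fifth from C#5: F#4 (7 semitones down).
F#4 down a minor seventh → G#3 (10 semitones).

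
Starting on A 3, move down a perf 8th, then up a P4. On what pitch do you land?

Down a perfect octave from A3: A2 (12 semitones down).
Up a perfect fourth from A2: D3 (5 semitones up).

D 3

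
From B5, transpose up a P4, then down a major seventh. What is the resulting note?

F5

A perfect fourth up from B5 is E6.
A major seventh down from E6 is F5.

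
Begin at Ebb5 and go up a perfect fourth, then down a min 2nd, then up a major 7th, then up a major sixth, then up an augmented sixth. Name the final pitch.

B#7

Up a perfect fourth from Ebb5: Abb5 (5 semitones up).
Abb5 down a minor second → Gb5 (1 semitone).
Gb5 up a major seventh → F6 (11 semitones).
A major sixth up from F6 is D7.
Up an augmented sixth from D7: B#7 (10 semitones up).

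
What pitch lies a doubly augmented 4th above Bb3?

E#4

The fourth takes the letter from B up to E.
A doubly augmented fourth is 7 semitones; 7 semitones up from Bb3 gives E#4.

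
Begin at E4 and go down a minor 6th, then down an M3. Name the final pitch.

E3

A minor sixth down from E4 is G#3.
A major third down from G#3 is E3.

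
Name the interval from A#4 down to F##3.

Descending from A#4 to F##3 is the same interval as ascending F##3 to A#4.
F to A spans three letter names (F-G-A), plus an octave — that makes it a tenth of some quality.
F##3 to A#4 is 15 semitones, a half step short of the major tenth (16), so this is minor.
(Equivalently, a compound minor third: a minor third plus an octave.)

minor 10th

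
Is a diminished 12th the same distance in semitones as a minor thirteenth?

No

18 semitones (diminished twelfth) vs 20 semitones (minor thirteenth): not equal.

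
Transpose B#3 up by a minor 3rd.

D#4

Counting three letter names up from B lands on D.
Moving 3 semitones up from B#3 (the size of a minor third) reaches D#4.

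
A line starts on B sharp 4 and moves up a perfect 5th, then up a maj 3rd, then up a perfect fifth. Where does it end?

E double-sharp 6

B#4 up a perfect fifth → F##5 (7 semitones).
Up a major third from F##5: A##5 (4 semitones up).
Up a perfect fifth from A##5: E##6 (7 semitones up).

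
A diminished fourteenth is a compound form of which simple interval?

Take out an octave (7 from the number): 14 − 7 = 7.
Quality carries through unchanged, so the simple form is a diminished seventh.

diminished 7th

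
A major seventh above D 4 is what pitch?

C-sharp 5

Counting seven letter names up from D lands on C.
Moving 11 semitones up from D4 (the size of a major seventh) reaches C#5.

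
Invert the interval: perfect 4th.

perfect fifth

Inverted interval numbers add to nine, so a fourth pairs with a fifth (4 + 5 = 9).
And perfect stays perfect under inversion, so we get a perfect fifth.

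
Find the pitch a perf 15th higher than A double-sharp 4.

A fifteenth keeps the letter name A, two octaves up from A.
A perfect fifteenth is 24 semitones; 24 semitones up from A##4 gives A##6.

A double-sharp 6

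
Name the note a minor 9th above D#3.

Counting two letter names plus an octave up from D lands on E.
A minor ninth spans 13 semitones, so from D#3 the target pitch is E4.

E4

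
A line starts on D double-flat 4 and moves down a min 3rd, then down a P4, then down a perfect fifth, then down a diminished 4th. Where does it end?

A minor third down from Dbb4 is Bbb3.
Bbb3 down a perfect fourth → Fb3 (5 semitones).
Fb3 down a perfect fifth → Bbb2 (7 semitones).
Down a diminished fourth from Bbb2: F2 (4 semitones down).

F 2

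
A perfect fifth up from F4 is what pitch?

Counting five letter names up from F lands on C.
Moving 7 semitones up from F4 (the size of a perfect fifth) reaches C5.

C5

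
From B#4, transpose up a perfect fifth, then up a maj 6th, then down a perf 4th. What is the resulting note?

A##5

A perfect fifth up from B#4 is F##5.
F##5 up a major sixth → D##6 (9 semitones).
A perfect fourth down from D##6 is A##5.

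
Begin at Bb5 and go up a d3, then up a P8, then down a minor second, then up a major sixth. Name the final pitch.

Ab7

A diminished third up from Bb5 is Dbb6.
A perfect octave up from Dbb6 is Dbb7.
Down a minor second from Dbb7: Cb7 (1 semitone down).
A major sixth up from Cb7 is Ab7.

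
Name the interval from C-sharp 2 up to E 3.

C to E spans three letter names (C-D-E), plus an octave — that makes it a tenth of some quality.
A major tenth would be 16 semitones, but C#2 to E3 is 15 — one semitone narrower, making it a minor tenth.
(Equivalently, a compound minor third: a minor third plus an octave.)

minor tenth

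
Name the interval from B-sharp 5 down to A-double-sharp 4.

Descending from B#5 to A##4 is the same interval as ascending A##4 to B#5.
A to B spans two letter names (A-B), plus an octave: a ninth.
At 13 semitones, A##4→B#5 falls one short of a major ninth: minor.
(Equivalently, a compound minor second: a minor second plus an octave.)

m9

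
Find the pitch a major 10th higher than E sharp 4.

G double-sharp 5

Three letters up from E (plus an octave) reaches G.
A major tenth is 16 semitones; 16 semitones up from E#4 gives G##5.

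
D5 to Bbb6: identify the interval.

diminished thirteenth

D to B spans six letter names (D-E-F-G-A-B), plus an octave: a thirteenth.
D5 to Bbb6 spans 19 semitones — two semitones narrower than the major thirteenth (21) — giving a diminished thirteenth.
(Equivalently, a compound diminished sixth: a diminished sixth plus an octave.)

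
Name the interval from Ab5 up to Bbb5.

minor 2nd

A to B spans two letter names (A-B): a second.
At 1 semitone, Ab5→Bbb5 falls one short of a major second: minor.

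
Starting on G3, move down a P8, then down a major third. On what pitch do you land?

Eb2

A perfect octave down from G3 is G2.
A major third down from G2 is Eb2.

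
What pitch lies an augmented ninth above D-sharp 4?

E-double-sharp 5

Counting two letter names plus an octave up from D lands on E.
An augmented ninth spans 15 semitones, so from D#4 the target pitch is E##5.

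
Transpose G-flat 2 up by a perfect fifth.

D-flat 3

The fifth takes the letter from G up to D.
A perfect fifth is 7 semitones; 7 semitones up from Gb2 gives Db3.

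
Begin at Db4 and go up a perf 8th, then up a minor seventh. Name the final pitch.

A perfect octave up from Db4 is Db5.
Db5 up a minor seventh → Cb6 (10 semitones).

Cb6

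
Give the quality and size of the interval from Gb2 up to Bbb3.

G to B spans three letter names (G-A-B), plus an octave: a tenth.
A major tenth would be 16 semitones, but Gb2 to Bbb3 is 15 — one semitone narrower, making it a minor tenth.
(Equivalently, a compound minor third: a minor third plus an octave.)

m10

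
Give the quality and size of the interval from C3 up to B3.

M7

C to B spans seven letter names (C-D-E-F-G-A-B): a seventh.
The major seventh spans 11 semitones, and C3 to B3 is exactly 11 semitones — so this is a major seventh.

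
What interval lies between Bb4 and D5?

M3

B to D spans three letter names (B-C-D): a third.
Bb4 to D5 is 4 semitones, matching the major third exactly, so the quality is major.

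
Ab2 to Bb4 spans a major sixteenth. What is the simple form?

Take out 2 octaves (14 from the number): 16 − 14 = 2.
That makes a major sixteenth a compound major second — 2 octaves plus a major second.

major 2nd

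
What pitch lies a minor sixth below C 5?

Counting six letter names down from C lands on E.
A minor sixth spans 8 semitones, so from C5 the target pitch is E4.

E 4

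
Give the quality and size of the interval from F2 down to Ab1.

M6

Descending from F2 to Ab1 is the same interval as ascending Ab1 to F2.
A to F spans six letter names (A-B-C-D-E-F), so the interval is some kind of sixth.
Ab1 to F2 is 9 semitones, matching the major sixth exactly, so the quality is major.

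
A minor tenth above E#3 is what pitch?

G#4

The tenth's letter: E up three letter names plus an octave → G.
Moving 15 semitones up from E#3 (the size of a minor tenth) reaches G#4.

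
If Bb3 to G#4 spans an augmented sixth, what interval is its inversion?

diminished 3rd

The rule of nine gives the new number: 9 − 6 = 3, so a sixth becomes a third.
Quality inverts too: augmented becomes diminished. That makes the inversion a diminished third.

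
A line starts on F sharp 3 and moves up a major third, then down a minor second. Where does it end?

F#3 up a major third → A#3 (4 semitones).
A minor second down from A#3 is G##3.

G double-sharp 3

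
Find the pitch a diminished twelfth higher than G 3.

The twelfth's letter: G up five letter names plus an octave → D.
A diminished twelfth is 18 semitones; 18 semitones up from G3 gives Db5.

D-flat 5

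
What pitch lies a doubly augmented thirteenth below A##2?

C1

Counting six letter names plus an octave down from A lands on C.
A doubly augmented thirteenth is 23 semitones; 23 semitones down from A##2 gives C1.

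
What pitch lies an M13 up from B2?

G#4

Counting six letter names plus an octave up from B lands on G.
Moving 21 semitones up from B2 (the size of a major thirteenth) reaches G#4.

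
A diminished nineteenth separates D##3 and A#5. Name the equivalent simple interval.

Subtracting seven from the interval number removes an octave: 19 − 14 = 5.
So a diminished nineteenth is 2 octaves plus a diminished fifth. The quality is unchanged.

d5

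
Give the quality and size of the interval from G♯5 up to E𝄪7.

G to E spans six letter names (G-A-B-C-D-E), plus an octave — that makes it a thirteenth of some quality.
A major thirteenth would be 21 semitones; G#5 to E##7 is 22, one semitone wider, so the interval is augmented.
(Equivalently, a compound augmented sixth: an augmented sixth plus an octave.)

A13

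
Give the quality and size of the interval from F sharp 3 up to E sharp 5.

F to E spans seven letter names (F-G-A-B-C-D-E), plus an octave: a fourteenth.
The major fourteenth spans 23 semitones, and F#3 to E#5 is exactly 23 semitones — so this is a major fourteenth.
(Equivalently, a compound major seventh: a major seventh plus an octave.)

major fourteenth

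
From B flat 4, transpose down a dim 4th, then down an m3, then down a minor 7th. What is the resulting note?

Down a diminished fourth from Bb4: F#4 (4 semitones down).
F#4 down a minor third → D#4 (3 semitones).
D#4 down a minor seventh → E#3 (10 semitones).

E sharp 3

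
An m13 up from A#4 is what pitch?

F#6

Counting six letter names plus an octave up from A lands on F.
Moving 20 semitones up from A#4 (the size of a minor thirteenth) reaches F#6.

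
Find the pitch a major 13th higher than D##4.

B##5

Six letters up from D (plus an octave) reaches B.
A major thirteenth is 21 semitones; 21 semitones up from D##4 gives B##5.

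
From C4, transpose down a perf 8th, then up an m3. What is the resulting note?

Eb3

Down a perfect octave from C4: C3 (12 semitones down).
Up a minor third from C3: Eb3 (3 semitones up).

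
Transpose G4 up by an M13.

E6

The thirteenth's letter: G up six letter names plus an octave → E.
Moving 21 semitones up from G4 (the size of a major thirteenth) reaches E6.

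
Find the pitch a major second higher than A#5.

B#5

Two letter names up from A: B.
Moving 2 semitones up from A#5 (the size of a major second) reaches B#5.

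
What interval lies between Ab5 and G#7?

augmented fourteenth

A to G spans seven letter names (A-B-C-D-E-F-G), plus an octave, so the interval is some kind of fourteenth.
The major fourteenth is 23 semitones; here we have 24, one semitone wider: augmented.
(Equivalently, a compound augmented seventh: an augmented seventh plus an octave.)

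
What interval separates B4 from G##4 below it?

Descending from B4 to G##4 is the same interval as ascending G##4 to B4.
G to B spans three letter names (G-A-B), so the interval is some kind of third.
The major third is 4 semitones; here we have 2, two semitones narrower: diminished.

diminished 3rd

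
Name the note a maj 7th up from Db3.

C4

Counting seven letter names up from D lands on C.
A major seventh is 11 semitones; 11 semitones up from Db3 gives C4.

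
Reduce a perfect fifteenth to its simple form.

P8

Take out an octave (7 from the number): 15 − 7 = 8.
Quality carries through unchanged, so the simple form is a perfect octave.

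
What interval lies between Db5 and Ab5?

P5

D to A spans five letter names (D-E-F-G-A): a fifth.
Counting semitones, Db5→Ab5 is 7, which is the perfect fifth.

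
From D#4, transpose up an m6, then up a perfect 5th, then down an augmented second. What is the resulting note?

Eb5

A minor sixth up from D#4 is B4.
A perfect fifth up from B4 is F#5.
An augmented second down from F#5 is Eb5.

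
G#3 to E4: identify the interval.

G to E spans six letter names (G-A-B-C-D-E): a sixth.
G#3 to E4 is 8 semitones, a half step short of the major sixth (9), so this is minor.

minor sixth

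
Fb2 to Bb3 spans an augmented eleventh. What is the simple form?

A4

Each octave removed subtracts seven from the number: 11 − 7 = 4.
So an augmented eleventh is an octave plus an augmented fourth. The quality is unchanged.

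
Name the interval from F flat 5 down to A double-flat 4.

Descending from Fb5 to Abb4 is the same interval as ascending Abb4 to Fb5.
A to F spans six letter names (A-B-C-D-E-F), so the interval is some kind of sixth.
Abb4 to Fb5 is 9 semitones, matching the major sixth exactly, so the quality is major.

M6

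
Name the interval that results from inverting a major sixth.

minor 3rd

Interval numbers invert to sum to nine: 6 + 3 = 9, so a sixth inverts to a third.
Quality inverts too: major becomes minor. That makes the inversion a minor third.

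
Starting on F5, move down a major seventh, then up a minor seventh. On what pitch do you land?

F5 down a major seventh → Gb4 (11 semitones).
Gb4 up a minor seventh → Fb5 (10 semitones).

Fb5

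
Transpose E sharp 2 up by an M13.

The thirteenth's letter: E up six letter names plus an octave → C.
A major thirteenth is 21 semitones; 21 semitones up from E#2 gives C##4.

C double-sharp 4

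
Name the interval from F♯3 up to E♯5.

M14

F to E spans seven letter names (F-G-A-B-C-D-E), plus an octave: a fourteenth.
F#3 to E#5 is 23 semitones, matching the major fourteenth exactly, so the quality is major.
(Equivalently, a compound major seventh: a major seventh plus an octave.)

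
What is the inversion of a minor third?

major sixth

The rule of nine gives the new number: 9 − 3 = 6, so a third becomes a sixth.
The quality also flips — minor becomes major — giving a major sixth.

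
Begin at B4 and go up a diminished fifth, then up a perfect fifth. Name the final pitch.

C6

Up a diminished fifth from B4: F5 (6 semitones up).
F5 up a perfect fifth → C6 (7 semitones).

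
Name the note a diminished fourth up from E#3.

A3

The fourth takes the letter from E up to A.
A diminished fourth is 4 semitones; 4 semitones up from E#3 gives A3.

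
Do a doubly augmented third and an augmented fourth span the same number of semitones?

A doubly augmented third spans 6 semitones, and an augmented fourth also spans 6 semitones — they're enharmonic.

Yes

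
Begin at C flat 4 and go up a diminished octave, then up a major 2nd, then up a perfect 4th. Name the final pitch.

G double-flat 5

Up a diminished octave from Cb4: Cbb5 (11 semitones up).
A major second up from Cbb5 is Dbb5.
Up a perfect fourth from Dbb5: Gbb5 (5 semitones up).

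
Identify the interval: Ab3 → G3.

minor second

Descending from Ab3 to G3 is the same interval as ascending G3 to Ab3.
G to A spans two letter names (G-A) — that makes it a second of some quality.
G3 to Ab3 is 1 semitone, a half step short of the major second (2), so this is minor.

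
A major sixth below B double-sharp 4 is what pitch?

Counting six letter names down from B lands on D.
Moving 9 semitones down from B##4 (the size of a major sixth) reaches D##4.

D double-sharp 4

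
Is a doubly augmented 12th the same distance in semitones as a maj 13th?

Yes

A doubly augmented twelfth spans 21 semitones, and a major thirteenth also spans 21 semitones — they're enharmonic.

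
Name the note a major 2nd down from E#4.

D#4

The second takes the letter from E down to D.
Moving 2 semitones down from E#4 (the size of a major second) reaches D#4.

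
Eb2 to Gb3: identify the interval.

minor tenth

E to G spans three letter names (E-F-G), plus an octave: a tenth.
Eb2 to Gb3 is 15 semitones, a half step short of the major tenth (16), so this is minor.
(Equivalently, a compound minor third: a minor third plus an octave.)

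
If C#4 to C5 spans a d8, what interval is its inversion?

Inverted interval numbers add to nine, so an octave pairs with a unison (8 + 1 = 9).
The quality also flips — diminished becomes augmented — giving an augmented unison.

augmented 1st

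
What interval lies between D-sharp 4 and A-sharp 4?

D to A spans five letter names (D-E-F-G-A): a fifth.
The perfect fifth spans 7 semitones, and D#4 to A#4 is exactly 7 semitones — so this is a perfect fifth.

P5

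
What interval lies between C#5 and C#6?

C to C is the same letter name, plus an octave, so the interval is some kind of octave.
Counting semitones, C#5→C#6 is 12, which is the perfect octave.

P8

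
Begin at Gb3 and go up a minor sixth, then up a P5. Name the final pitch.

Bbb4

Up a minor sixth from Gb3: Ebb4 (8 semitones up).
Ebb4 up a perfect fifth → Bbb4 (7 semitones).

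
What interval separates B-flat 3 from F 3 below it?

Descending from Bb3 to F3 is the same interval as ascending F3 to Bb3.
F to B spans four letter names (F-G-A-B) — that makes it a fourth of some quality.
F3 to Bb3 is 5 semitones, matching the perfect fourth exactly, so the quality is perfect.

perfect fourth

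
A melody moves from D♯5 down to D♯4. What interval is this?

perfect octave

Descending from D#5 to D#4 is the same interval as ascending D#4 to D#5.
D to D is the same letter name, plus an octave: an octave.
Counting semitones, D#4→D#5 is 12, which is the perfect octave.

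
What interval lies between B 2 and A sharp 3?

major seventh

B to A spans seven letter names (B-C-D-E-F-G-A): a seventh.
B2 to A#3 is 11 semitones, matching the major seventh exactly, so the quality is major.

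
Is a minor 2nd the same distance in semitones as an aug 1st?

Yes

A minor second spans 1 semitone, and an augmented unison also spans 1 semitone — they're enharmonic.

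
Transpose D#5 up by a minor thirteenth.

Counting six letter names plus an octave up from D lands on B.
Moving 20 semitones up from D#5 (the size of a minor thirteenth) reaches B6.

B6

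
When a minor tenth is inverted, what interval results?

M6

First reduce the compound minor tenth to its simple form, a minor third.
Inverted interval numbers add to nine, so a third pairs with a sixth (3 + 6 = 9).
Quality inverts too: minor becomes major. That makes the inversion a major sixth.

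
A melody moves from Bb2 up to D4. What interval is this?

B to D spans three letter names (B-C-D), plus an octave, so the interval is some kind of tenth.
Counting semitones, Bb2→D4 is 16, which is the major tenth.
(Equivalently, a compound major third: a major third plus an octave.)

major tenth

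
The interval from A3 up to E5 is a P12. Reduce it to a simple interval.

P5

Each octave removed subtracts seven from the number: 12 − 7 = 5.
That makes a perfect twelfth a compound perfect fifth — an octave plus a perfect fifth.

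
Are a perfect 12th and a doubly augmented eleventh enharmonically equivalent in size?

Yes

Both span 19 semitones: a perfect twelfth and a doubly augmented eleventh are the same chromatic distance.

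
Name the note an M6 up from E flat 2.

The sixth takes the letter from E up to C.
A major sixth is 9 semitones; 9 semitones up from Eb2 gives C3.

C 3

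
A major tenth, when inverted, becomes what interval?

First reduce the compound major tenth to its simple form, a major third.
The rule of nine gives the new number: 9 − 3 = 6, so a third becomes a sixth.
The quality also flips — major becomes minor — giving a minor sixth.

m6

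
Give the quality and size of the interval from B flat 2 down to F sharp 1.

Descending from Bb2 to F#1 is the same interval as ascending F#1 to Bb2.
F to B spans four letter names (F-G-A-B), plus an octave — that makes it an eleventh of some quality.
F#1 to Bb2 spans 16 semitones — one semitone narrower than the perfect eleventh (17) — giving a diminished eleventh.
(Equivalently, a compound diminished fourth: a diminished fourth plus an octave.)

diminished eleventh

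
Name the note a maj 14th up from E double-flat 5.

D flat 7

The fourteenth's letter: E up seven letter names plus an octave → D.
A major fourteenth is 23 semitones; 23 semitones up from Ebb5 gives Db7.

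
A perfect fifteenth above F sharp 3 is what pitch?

For a fifteenth the letter name doesn't change: still F, two octaves up.
A perfect fifteenth spans 24 semitones, so from F#3 the target pitch is F#5.

F sharp 5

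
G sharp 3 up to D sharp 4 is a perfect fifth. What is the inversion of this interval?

P4

The rule of nine gives the new number: 9 − 5 = 4, so a fifth becomes a fourth.
The quality also flips — perfect stays perfect — giving a perfect fourth.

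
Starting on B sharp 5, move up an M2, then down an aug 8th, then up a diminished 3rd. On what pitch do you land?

B#5 up a major second → C##6 (2 semitones).
Down an augmented octave from C##6: C#5 (13 semitones down).
A diminished third up from C#5 is Eb5.

E flat 5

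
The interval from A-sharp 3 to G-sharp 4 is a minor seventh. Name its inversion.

major 2nd

Interval numbers invert to sum to nine: 7 + 2 = 9, so a seventh inverts to a second.
Quality inverts too: minor becomes major. That makes the inversion a major second.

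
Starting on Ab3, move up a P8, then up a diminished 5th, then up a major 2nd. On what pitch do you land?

Up a perfect octave from Ab3: Ab4 (12 semitones up).
A diminished fifth up from Ab4 is Ebb5.
Ebb5 up a major second → Fb5 (2 semitones).

Fb5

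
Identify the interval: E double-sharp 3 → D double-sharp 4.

E to D spans seven letter names (E-F-G-A-B-C-D): a seventh.
At 10 semitones, E##3→D##4 falls one short of a major seventh: minor.

minor seventh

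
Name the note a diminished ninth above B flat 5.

C double-flat 7

Counting two letter names plus an octave up from B lands on C.
Moving 12 semitones up from Bb5 (the size of a diminished ninth) reaches Cbb7.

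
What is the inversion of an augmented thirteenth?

First reduce the compound augmented thirteenth to its simple form, an augmented sixth.
Interval numbers invert to sum to nine: 6 + 3 = 9, so a sixth inverts to a third.
And augmented becomes diminished under inversion, so we get a diminished third.

diminished third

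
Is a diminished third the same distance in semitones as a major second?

Yes

A diminished third spans 2 semitones, and a major second also spans 2 semitones — they're enharmonic.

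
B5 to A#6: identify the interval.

B to A spans seven letter names (B-C-D-E-F-G-A), so the interval is some kind of seventh.
B5 to A#6 is 11 semitones, matching the major seventh exactly, so the quality is major.

major 7th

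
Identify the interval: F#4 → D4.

major third

Descending from F#4 to D4 is the same interval as ascending D4 to F#4.
D to F spans three letter names (D-E-F) — that makes it a third of some quality.
Counting semitones, D4→F#4 is 4, which is the major third.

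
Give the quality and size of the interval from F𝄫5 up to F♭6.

augmented octave

F to F is the same letter name, plus an octave — that makes it an octave of some quality.
The perfect octave is 12 semitones; here we have 13, one semitone wider: augmented.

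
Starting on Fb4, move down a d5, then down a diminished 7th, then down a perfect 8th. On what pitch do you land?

C#2

Fb4 down a diminished fifth → Bb3 (6 semitones).
Bb3 down a diminished seventh → C#3 (9 semitones).
A perfect octave down from C#3 is C#2.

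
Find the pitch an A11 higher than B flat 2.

The eleventh's letter: B up four letter names plus an octave → E.
An augmented eleventh spans 18 semitones, so from Bb2 the target pitch is E4.

E 4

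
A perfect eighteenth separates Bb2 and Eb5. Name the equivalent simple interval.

Subtracting seven from the interval number removes an octave: 18 − 14 = 4.
Quality carries through unchanged, so the simple form is a perfect fourth.

perfect 4th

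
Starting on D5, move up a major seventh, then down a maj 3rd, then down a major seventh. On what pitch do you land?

D5 up a major seventh → C#6 (11 semitones).
C#6 down a major third → A5 (4 semitones).
A major seventh down from A5 is Bb4.

Bb4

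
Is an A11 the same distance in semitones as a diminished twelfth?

An augmented eleventh spans 18 semitones, and a diminished twelfth also spans 18 semitones — they're enharmonic.

Yes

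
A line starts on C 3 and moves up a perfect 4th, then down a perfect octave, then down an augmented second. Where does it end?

E double-flat 2

A perfect fourth up from C3 is F3.
A perfect octave down from F3 is F2.
F2 down an augmented second → Ebb2 (3 semitones).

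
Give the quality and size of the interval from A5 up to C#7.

A to C spans three letter names (A-B-C), plus an octave, so the interval is some kind of tenth.
Counting semitones, A5→C#7 is 16, which is the major tenth.
(Equivalently, a compound major third: a major third plus an octave.)

major tenth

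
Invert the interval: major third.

m6

Inverted interval numbers add to nine, so a third pairs with a sixth (3 + 6 = 9).
The quality also flips — major becomes minor — giving a minor sixth.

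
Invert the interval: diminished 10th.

augmented 6th

First reduce the compound diminished tenth to its simple form, a diminished third.
Inverted interval numbers add to nine, so a third pairs with a sixth (3 + 6 = 9).
The quality also flips — diminished becomes augmented — giving an augmented sixth.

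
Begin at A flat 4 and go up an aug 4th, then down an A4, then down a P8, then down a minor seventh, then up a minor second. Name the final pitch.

C flat 3

Up an augmented fourth from Ab4: D5 (6 semitones up).
D5 down an augmented fourth → Ab4 (6 semitones).
A perfect octave down from Ab4 is Ab3.
Ab3 down a minor seventh → Bb2 (10 semitones).
Bb2 up a minor second → Cb3 (1 semitone).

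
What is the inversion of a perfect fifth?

P4

The rule of nine gives the new number: 9 − 5 = 4, so a fifth becomes a fourth.
And perfect stays perfect under inversion, so we get a perfect fourth.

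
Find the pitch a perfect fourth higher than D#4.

G#4

Counting four letter names up from D lands on G.
Moving 5 semitones up from D#4 (the size of a perfect fourth) reaches G#4.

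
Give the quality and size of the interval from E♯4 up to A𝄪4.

E to A spans four letter names (E-F-G-A) — that makes it a fourth of some quality.
The perfect fourth is 5 semitones; here we have 6, one semitone wider: augmented.

augmented fourth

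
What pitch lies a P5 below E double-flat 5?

Five letter names down from E: A.
A perfect fifth spans 7 semitones, so from Ebb5 the target pitch is Abb4.

A double-flat 4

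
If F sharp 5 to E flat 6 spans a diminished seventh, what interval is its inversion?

The rule of nine gives the new number: 9 − 7 = 2, so a seventh becomes a second.
The quality also flips — diminished becomes augmented — giving an augmented second.

A2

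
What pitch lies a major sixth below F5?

Ab4

Counting six letter names down from F lands on A.
A major sixth is 9 semitones; 9 semitones down from F5 gives Ab4.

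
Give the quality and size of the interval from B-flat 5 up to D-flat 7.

minor tenth

B to D spans three letter names (B-C-D), plus an octave — that makes it a tenth of some quality.
Bb5 to Db7 is 15 semitones, a half step short of the major tenth (16), so this is minor.
(Equivalently, a compound minor third: a minor third plus an octave.)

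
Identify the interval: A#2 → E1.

augmented eleventh

Descending from A#2 to E1 is the same interval as ascending E1 to A#2.
E to A spans four letter names (E-F-G-A), plus an octave — that makes it an eleventh of some quality.
E1 to A#2 spans 18 semitones — one semitone wider than the perfect eleventh (17) — giving an augmented eleventh.
(Equivalently, a compound augmented fourth: an augmented fourth plus an octave.)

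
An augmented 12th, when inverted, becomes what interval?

First reduce the compound augmented twelfth to its simple form, an augmented fifth.
Inverted interval numbers add to nine, so a fifth pairs with a fourth (5 + 4 = 9).
The quality also flips — augmented becomes diminished — giving a diminished fourth.

diminished 4th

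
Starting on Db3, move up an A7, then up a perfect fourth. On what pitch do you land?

Up an augmented seventh from Db3: C#4 (12 semitones up).
A perfect fourth up from C#4 is F#4.

F#4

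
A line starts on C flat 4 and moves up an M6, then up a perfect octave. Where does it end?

Cb4 up a major sixth → Ab4 (9 semitones).
Up a perfect octave from Ab4: Ab5 (12 semitones up).

A flat 5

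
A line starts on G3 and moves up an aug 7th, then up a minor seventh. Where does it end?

E#5

An augmented seventh up from G3 is F##4.
A minor seventh up from F##4 is E#5.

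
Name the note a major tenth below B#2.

G#1

Three letters down from B (plus an octave) reaches G.
Moving 16 semitones down from B#2 (the size of a major tenth) reaches G#1.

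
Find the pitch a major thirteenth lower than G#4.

B2

The thirteenth's letter: G down six letter names plus an octave → B.
A major thirteenth is 21 semitones; 21 semitones down from G#4 gives B2.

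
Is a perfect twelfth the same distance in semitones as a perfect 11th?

No

A perfect twelfth spans 19 semitones; a perfect eleventh spans 17 semitones. They differ by 2.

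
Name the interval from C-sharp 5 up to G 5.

diminished fifth

C to G spans five letter names (C-D-E-F-G), so the interval is some kind of fifth.
C#5 to G5 spans 6 semitones — one semitone narrower than the perfect fifth (7) — giving a diminished fifth.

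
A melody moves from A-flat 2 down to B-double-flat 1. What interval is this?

Descending from Ab2 to Bbb1 is the same interval as ascending Bbb1 to Ab2.
B to A spans seven letter names (B-C-D-E-F-G-A) — that makes it a seventh of some quality.
Bbb1 to Ab2 is 11 semitones, matching the major seventh exactly, so the quality is major.

major seventh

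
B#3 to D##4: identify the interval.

major 3rd

B to D spans three letter names (B-C-D): a third.
The major third spans 4 semitones, and B#3 to D##4 is exactly 4 semitones — so this is a major third.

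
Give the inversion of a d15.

A1

First reduce the compound diminished fifteenth to its simple form, a diminished octave.
Interval numbers invert to sum to nine: 8 + 1 = 9, so an octave inverts to a unison.
And diminished becomes augmented under inversion, so we get an augmented unison.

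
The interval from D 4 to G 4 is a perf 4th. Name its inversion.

perfect fifth

The rule of nine gives the new number: 9 − 4 = 5, so a fourth becomes a fifth.
And perfect stays perfect under inversion, so we get a perfect fifth.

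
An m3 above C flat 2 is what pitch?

Three letter names up from C: E.
Moving 3 semitones up from Cb2 (the size of a minor third) reaches Ebb2.

E double-flat 2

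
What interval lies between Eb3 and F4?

major ninth

E to F spans two letter names (E-F), plus an octave — that makes it a ninth of some quality.
Eb3 to F4 is 14 semitones, matching the major ninth exactly, so the quality is major.
(Equivalently, a compound major second: a major second plus an octave.)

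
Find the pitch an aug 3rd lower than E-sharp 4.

Three letter names down from E: C.
An augmented third is 5 semitones; 5 semitones down from E#4 gives C4.

C 4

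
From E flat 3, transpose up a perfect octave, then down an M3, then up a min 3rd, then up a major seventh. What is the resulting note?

D flat 5

Up a perfect octave from Eb3: Eb4 (12 semitones up).
A major third down from Eb4 is Cb4.
Up a minor third from Cb4: Ebb4 (3 semitones up).
Up a major seventh from Ebb4: Db5 (11 semitones up).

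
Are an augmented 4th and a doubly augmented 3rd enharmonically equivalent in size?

Yes

An augmented fourth = 6 semitones = a doubly augmented third; enharmonically equal.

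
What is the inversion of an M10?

minor 6th

First reduce the compound major tenth to its simple form, a major third.
Interval numbers invert to sum to nine: 3 + 6 = 9, so a third inverts to a sixth.
Quality inverts too: major becomes minor. That makes the inversion a minor sixth.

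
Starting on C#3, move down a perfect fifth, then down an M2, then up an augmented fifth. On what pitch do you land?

Down a perfect fifth from C#3: F#2 (7 semitones down).
Down a major second from F#2: E2 (2 semitones down).
An augmented fifth up from E2 is B#2.

B#2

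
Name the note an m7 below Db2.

Counting seven letter names down from D lands on E.
Moving 10 semitones down from Db2 (the size of a minor seventh) reaches Eb1.

Eb1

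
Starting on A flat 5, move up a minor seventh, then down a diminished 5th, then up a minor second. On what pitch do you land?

D flat 6

A minor seventh up from Ab5 is Gb6.
Gb6 down a diminished fifth → C6 (6 semitones).
Up a minor second from C6: Db6 (1 semitone up).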